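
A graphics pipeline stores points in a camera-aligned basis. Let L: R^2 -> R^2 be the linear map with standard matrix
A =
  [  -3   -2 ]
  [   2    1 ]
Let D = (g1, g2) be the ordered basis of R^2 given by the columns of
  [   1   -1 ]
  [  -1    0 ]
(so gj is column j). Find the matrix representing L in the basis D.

[[-1, 2], [0, -1]]

Let P have columns g1, g2. Then [L]_D = P^(-1) A P.
Here det P = -1, so P^(-1) is integer; computing A P first and then P^(-1)(A P) gives [[-1, 2], [0, -1]].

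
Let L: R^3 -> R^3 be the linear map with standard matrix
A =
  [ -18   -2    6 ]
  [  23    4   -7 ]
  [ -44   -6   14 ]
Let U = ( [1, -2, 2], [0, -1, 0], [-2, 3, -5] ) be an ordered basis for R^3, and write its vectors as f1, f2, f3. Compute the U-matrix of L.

[[-2, -2, 0], [3, 2, -1], [0, -2, 0]]

With P the matrix whose columns are f1, ..., f3, [L]_U = P^(-1) A P.
Column by column: L(f1) = A f1 = [-2, 1, -4]; its U-coordinates [-2, 3, 0] give column 1.
Continuing for each basis vector yields [L]_U = [[-2, -2, 0], [3, 2, -1], [0, -2, 0]].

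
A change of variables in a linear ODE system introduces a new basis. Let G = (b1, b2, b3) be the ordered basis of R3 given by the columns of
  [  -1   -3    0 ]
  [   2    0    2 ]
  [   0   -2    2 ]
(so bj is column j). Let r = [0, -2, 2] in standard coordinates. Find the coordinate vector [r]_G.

We seek scalars with c_1 b1 + ... + c_3 b3 = r; equivalently solve M c = r where the columns of M are b1, ..., b3.
Gaussian elimination on [M | r] yields c = (-3, 1, 2).
Check: -3b1 + b2 + 2b3 = [0, -2, 2].

[-3, 1, 2]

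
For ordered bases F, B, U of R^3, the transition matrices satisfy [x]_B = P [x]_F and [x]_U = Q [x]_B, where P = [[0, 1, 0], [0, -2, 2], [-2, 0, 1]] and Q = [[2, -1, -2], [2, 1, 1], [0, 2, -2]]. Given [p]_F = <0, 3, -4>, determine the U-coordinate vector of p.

<28, -12, -20>

Apply P to get B-coordinates <3, -14, -4>, then Q to get U-coordinates.
The result is [p]_U = <28, -12, -20>.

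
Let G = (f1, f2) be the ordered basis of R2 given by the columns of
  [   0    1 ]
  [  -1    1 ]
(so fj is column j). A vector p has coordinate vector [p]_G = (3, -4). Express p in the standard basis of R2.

(-4, -7)

p = M [p]_G, where M has columns f1, f2.
Carrying out the matrix-vector product, p = (-4, -7).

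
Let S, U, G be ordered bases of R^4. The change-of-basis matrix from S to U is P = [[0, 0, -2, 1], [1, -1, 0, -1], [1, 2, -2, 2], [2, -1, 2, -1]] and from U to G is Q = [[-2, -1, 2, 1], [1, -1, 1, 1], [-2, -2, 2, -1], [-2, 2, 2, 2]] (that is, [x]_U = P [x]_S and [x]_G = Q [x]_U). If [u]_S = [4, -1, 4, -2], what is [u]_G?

Composing the changes, [u]_G = Q P [u]_S.
Q P = [[3, 4, 2, 2], [2, 2, -2, 3], [-2, 7, -2, 5], [8, 0, 4, -2]]; applying this to [4, -1, 4, -2] gives [12, -8, -33, 52].

[12, -8, -33, 52]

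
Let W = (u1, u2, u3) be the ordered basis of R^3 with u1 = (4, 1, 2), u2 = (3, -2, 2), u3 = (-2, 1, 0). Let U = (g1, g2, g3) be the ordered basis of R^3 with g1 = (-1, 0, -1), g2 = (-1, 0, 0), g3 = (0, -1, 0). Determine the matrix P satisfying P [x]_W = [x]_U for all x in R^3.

Column j of P is [uj]_U, since P maps W-coordinates to U-coordinates.
Expressing u1 in U: u1 = -2g1 - 2g2 - g3, so column 1 of P is (-2, -2, -1).
Doing the same for each uj gives P = [[-2, -2, 0], [-2, -1, 2], [-1, 2, -1]].

[[-2, -2, 0], [-2, -1, 2], [-1, 2, -1]]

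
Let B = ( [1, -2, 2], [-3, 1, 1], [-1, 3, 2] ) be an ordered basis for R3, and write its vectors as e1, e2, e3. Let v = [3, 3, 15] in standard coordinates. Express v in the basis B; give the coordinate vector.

Write v = c_1 e1 + ... + c_3 e3 and solve for the c_i.
Solving this 3x3 system gives c = (4, -1, 4).
Check: 4e1 - e2 + 4e3 = [3, 3, 15].

[4, -1, 4]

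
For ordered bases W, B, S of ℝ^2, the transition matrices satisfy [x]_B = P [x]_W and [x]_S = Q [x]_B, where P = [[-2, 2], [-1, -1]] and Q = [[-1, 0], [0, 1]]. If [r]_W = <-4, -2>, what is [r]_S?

<-4, 6>

Composing the changes, [r]_S = Q P [r]_W.
Q P = [[2, -2], [-1, -1]]; applying this to <-4, -2> gives <-4, 6>.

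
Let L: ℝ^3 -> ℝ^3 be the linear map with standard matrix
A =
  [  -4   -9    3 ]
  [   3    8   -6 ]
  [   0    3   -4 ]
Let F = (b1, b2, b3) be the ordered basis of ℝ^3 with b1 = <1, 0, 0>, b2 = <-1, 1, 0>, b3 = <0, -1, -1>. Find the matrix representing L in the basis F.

Let P have columns b1, ..., b3. Then [L]_F = P^(-1) A P.
Here det P = -1, so P^(-1) is integer; computing A P first and then P^(-1)(A P) gives [[-1, -3, 3], [3, 2, -3], [0, -3, -1]].

[[-1, -3, 3], [3, 2, -3], [0, -3, -1]]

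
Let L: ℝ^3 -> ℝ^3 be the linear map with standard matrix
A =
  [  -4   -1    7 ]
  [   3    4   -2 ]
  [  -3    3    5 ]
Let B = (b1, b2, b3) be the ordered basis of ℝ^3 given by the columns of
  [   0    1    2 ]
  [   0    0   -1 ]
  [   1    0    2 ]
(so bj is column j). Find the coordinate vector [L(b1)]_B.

<1, 3, 2>

Compute L(b1) = A b1 = <7, -2, 5> in standard coordinates.
Then write this in B-coordinates: solve for y in y_1 b1 + ... + y_3 b3 = <7, -2, 5>.
This gives y = <1, 3, 2>, which is column 1 of [L]_B.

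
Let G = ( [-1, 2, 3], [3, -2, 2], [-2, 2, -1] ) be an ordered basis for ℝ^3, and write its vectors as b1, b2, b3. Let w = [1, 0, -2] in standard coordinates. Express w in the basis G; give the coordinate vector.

Write w = c_1 b1 + ... + c_3 b3 and solve for the c_i.
Row-reducing the augmented matrix [M | w] gives c = (-1, 2, 3).
Check: -b1 + 2b2 + 3b3 = [1, 0, -2].

[-1, 2, 3]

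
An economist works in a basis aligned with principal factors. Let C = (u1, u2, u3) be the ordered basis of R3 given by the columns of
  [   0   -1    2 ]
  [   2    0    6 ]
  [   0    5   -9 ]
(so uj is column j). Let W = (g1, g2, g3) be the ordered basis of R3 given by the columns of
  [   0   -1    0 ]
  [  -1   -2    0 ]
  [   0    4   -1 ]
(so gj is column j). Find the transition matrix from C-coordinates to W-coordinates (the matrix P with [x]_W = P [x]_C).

[[-2, -2, -2], [0, 1, -2], [0, -1, 1]]

Let M have columns uj and N have columns gj. Then for every x, N [x]_W = x = M [x]_C, so P = N^(-1) M.
Since det N = 1, N^(-1) has integer entries; multiplying gives P = [[-2, -2, -2], [0, 1, -2], [0, -1, 1]].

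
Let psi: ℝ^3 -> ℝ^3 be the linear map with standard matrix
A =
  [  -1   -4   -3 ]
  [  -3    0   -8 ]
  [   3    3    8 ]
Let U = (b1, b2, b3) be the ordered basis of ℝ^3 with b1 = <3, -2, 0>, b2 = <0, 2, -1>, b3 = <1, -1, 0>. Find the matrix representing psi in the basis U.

[[2, -1, 0], [-3, 2, 0], [-1, -2, 3]]

Let P have columns b1, ..., b3. Then [psi]_U = P^(-1) A P.
Here det P = -1, so P^(-1) is integer; computing A P first and then P^(-1)(A P) gives [[2, -1, 0], [-3, 2, 0], [-1, -2, 3]].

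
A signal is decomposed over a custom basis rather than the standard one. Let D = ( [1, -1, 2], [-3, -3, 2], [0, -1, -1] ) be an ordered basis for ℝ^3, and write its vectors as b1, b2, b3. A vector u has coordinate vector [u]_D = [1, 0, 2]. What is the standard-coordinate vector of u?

[1, -3, 0]

u = M [u]_D, where M has columns b1, ..., b3.
Carrying out the matrix-vector product, u = [1, -3, 0].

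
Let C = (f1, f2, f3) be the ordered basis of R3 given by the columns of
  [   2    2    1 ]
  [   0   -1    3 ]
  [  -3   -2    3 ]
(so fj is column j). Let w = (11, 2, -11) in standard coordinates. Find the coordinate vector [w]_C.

[w]_C is the unique c with M c = w, where M has columns f1, ..., f3.
Row-reducing the augmented matrix [M | w] gives c = (4, 1, 1).
Check: 4f1 + f2 + f3 = (11, 2, -11).

(4, 1, 1)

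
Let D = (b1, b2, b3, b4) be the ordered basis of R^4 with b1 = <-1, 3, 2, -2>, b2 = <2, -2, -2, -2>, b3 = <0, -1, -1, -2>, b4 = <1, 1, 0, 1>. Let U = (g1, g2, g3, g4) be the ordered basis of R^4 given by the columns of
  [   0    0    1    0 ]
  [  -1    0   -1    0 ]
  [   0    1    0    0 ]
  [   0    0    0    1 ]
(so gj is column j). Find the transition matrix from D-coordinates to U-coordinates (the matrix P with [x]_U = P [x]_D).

Take x = bj: its D-coordinates are the j-th standard unit vector, so P e_j — column j of P — equals [bj]_U.
b1 = -2g1 + 2g2 - g3 - 2g4, giving column 1 = <-2, 2, -1, -2>; repeating for each j gives P = [[-2, 0, 1, -2], [2, -2, -1, 0], [-1, 2, 0, 1], [-2, -2, -2, 1]].

[[-2, 0, 1, -2], [2, -2, -1, 0], [-1, 2, 0, 1], [-2, -2, -2, 1]]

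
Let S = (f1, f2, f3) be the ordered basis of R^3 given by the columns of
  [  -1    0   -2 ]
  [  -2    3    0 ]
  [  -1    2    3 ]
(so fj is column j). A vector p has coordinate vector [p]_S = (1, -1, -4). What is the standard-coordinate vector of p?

The coordinates say p = f1 - f2 - 4f3; adding the scaled basis vectors gives (7, -5, -15).

(7, -5, -15)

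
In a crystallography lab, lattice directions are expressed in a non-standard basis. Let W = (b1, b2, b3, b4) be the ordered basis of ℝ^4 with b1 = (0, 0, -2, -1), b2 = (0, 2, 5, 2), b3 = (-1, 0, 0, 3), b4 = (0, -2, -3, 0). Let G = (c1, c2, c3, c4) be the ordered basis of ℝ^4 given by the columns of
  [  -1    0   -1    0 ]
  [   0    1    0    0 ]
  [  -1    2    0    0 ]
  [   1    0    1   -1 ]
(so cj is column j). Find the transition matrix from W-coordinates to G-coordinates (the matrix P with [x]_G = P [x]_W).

Let M have columns bj and N have columns cj. Then for every x, N [x]_G = x = M [x]_W, so P = N^(-1) M.
Since det N = 1, N^(-1) has integer entries; multiplying gives P = [[2, -1, 0, -1], [0, 2, 0, -2], [-2, 1, 1, 1], [1, -2, -2, 0]].

[[2, -1, 0, -1], [0, 2, 0, -2], [-2, 1, 1, 1], [1, -2, -2, 0]]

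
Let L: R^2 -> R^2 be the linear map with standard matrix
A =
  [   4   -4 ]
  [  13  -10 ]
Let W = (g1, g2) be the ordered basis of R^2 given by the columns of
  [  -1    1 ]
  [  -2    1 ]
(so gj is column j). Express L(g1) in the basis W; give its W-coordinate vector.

(-3, 1)

Compute L(g1) = A g1 = (4, 7) in standard coordinates.
Then write this in W-coordinates: solve for y in y_1 g1 + y_2 g2 = (4, 7).
This gives y = (-3, 1), which is column 1 of [L]_W.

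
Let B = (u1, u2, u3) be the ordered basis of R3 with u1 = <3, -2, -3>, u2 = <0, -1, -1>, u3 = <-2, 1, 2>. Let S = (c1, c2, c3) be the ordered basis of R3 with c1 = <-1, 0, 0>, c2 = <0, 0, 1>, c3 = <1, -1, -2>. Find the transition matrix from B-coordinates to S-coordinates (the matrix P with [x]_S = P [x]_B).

Take x = uj: its B-coordinates are the j-th standard unit vector, so P e_j — column j of P — equals [uj]_S.
u1 = -c1 + c2 + 2c3, giving column 1 = <-1, 1, 2>; repeating for each j gives P = [[-1, 1, 1], [1, 1, 0], [2, 1, -1]].

[[-1, 1, 1], [1, 1, 0], [2, 1, -1]]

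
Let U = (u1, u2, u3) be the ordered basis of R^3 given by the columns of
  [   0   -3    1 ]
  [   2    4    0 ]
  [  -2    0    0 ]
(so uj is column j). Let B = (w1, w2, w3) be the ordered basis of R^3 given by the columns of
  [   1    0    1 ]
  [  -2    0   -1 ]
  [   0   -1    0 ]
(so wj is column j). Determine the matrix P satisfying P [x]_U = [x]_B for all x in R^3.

Take x = uj: its U-coordinates are the j-th standard unit vector, so P e_j — column j of P — equals [uj]_B.
u1 = -2w1 + 2w2 + 2w3, giving column 1 = <-2, 2, 2>; repeating for each j gives P = [[-2, -1, -1], [2, 0, 0], [2, -2, 2]].

[[-2, -1, -1], [2, 0, 0], [2, -2, 2]]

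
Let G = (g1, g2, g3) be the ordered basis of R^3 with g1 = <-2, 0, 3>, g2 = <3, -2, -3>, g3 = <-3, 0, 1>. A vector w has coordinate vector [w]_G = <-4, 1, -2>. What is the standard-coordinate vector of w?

<17, -2, -17>

By definition w = -4g1 + g2 - 2g3.
Summing componentwise gives <17, -2, -17>.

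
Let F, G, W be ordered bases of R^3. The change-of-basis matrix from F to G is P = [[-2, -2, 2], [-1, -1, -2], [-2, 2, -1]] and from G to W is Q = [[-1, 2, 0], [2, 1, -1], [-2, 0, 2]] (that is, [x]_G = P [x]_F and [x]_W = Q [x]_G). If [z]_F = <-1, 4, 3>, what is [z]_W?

<-18, -16, 14>

Apply P to get G-coordinates <0, -9, 7>, then Q to get W-coordinates.
The result is [z]_W = <-18, -16, 14>.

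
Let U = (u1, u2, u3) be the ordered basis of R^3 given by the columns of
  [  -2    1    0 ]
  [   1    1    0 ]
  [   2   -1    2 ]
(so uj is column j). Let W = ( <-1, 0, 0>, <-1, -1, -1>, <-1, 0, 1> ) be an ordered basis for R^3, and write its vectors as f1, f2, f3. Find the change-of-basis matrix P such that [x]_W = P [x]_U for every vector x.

[[2, 2, -2], [-1, -1, 0], [1, -2, 2]]

Take x = uj: its U-coordinates are the j-th standard unit vector, so P e_j — column j of P — equals [uj]_W.
u1 = 2f1 - f2 + f3, giving column 1 = <2, -1, 1>; repeating for each j gives P = [[2, 2, -2], [-1, -1, 0], [1, -2, 2]].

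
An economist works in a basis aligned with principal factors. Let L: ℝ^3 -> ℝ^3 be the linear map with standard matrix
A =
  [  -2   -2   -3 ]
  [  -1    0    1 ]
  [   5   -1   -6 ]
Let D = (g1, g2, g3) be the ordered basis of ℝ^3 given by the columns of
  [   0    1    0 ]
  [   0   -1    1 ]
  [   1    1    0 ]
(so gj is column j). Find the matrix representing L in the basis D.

The j-th column of [L]_D is [L(gj)]_D.
L(g1) = A g1 = (-3, 1, -6) = -3g1 - 3g2 - 2g3, so column 1 is (-3, -3, -2).
Repeating for g2, g3 and assembling the columns gives [[-3, 3, 1], [-3, -3, -2], [-2, -3, -2]].

[[-3, 3, 1], [-3, -3, -2], [-2, -3, -2]]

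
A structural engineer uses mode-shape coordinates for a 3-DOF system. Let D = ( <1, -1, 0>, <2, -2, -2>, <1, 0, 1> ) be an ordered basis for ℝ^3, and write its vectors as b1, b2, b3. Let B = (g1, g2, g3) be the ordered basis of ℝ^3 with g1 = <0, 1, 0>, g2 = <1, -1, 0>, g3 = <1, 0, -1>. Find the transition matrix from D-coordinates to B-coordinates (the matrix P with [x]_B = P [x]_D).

[[0, -2, 2], [1, 0, 2], [0, 2, -1]]

Let M have columns bj and N have columns gj. Then for every x, N [x]_B = x = M [x]_D, so P = N^(-1) M.
Since det N = 1, N^(-1) has integer entries; multiplying gives P = [[0, -2, 2], [1, 0, 2], [0, 2, -1]].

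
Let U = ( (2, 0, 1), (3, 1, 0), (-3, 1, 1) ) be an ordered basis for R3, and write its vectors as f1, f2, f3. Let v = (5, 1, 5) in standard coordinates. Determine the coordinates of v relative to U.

Write v = c_1 f1 + ... + c_3 f3 and solve for the c_i.
Solving this 3x3 system gives c = (4, 0, 1).
Check: 4f1 + 0·f2 + f3 = (5, 1, 5).

(4, 0, 1)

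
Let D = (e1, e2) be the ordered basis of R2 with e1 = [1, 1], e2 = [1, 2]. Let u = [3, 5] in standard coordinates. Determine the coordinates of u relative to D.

[1, 2]

We seek scalars with c_1 e1 + c_2 e2 = u; equivalently solve M c = u where the columns of M are e1, e2.
System: c_1 + c_2 = 3, c_1 + 2c_2 = 5; solving gives c_1 = 1, c_2 = 2.
Check: e1 + 2e2 = [3, 5].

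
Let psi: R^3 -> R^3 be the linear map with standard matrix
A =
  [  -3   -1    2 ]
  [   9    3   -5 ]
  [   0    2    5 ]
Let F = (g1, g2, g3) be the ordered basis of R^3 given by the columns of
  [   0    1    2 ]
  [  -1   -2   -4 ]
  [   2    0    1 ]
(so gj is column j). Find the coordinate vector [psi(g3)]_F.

[-1, 2, -1]

Column 3 of [psi]_F is the F-coordinate vector of psi(g3).
In standard coordinates psi(g3) = A g3 = [0, 1, -3].
Converting to F: [0, 1, -3] = -g1 + 2g2 - g3, so the coordinate vector is [-1, 2, -1].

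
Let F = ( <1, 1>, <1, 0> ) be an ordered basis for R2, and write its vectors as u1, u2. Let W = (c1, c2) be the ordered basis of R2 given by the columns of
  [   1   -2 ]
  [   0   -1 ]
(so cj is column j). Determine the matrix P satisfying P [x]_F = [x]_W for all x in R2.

Let M have columns uj and N have columns cj. Then for every x, N [x]_W = x = M [x]_F, so P = N^(-1) M.
Since det N = -1, N^(-1) has integer entries; multiplying gives P = [[-1, 1], [-1, 0]].

[[-1, 1], [-1, 0]]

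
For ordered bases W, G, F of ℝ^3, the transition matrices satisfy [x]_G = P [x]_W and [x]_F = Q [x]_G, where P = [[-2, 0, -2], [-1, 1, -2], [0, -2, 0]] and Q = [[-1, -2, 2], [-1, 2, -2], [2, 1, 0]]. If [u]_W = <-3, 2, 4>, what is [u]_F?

First [u]_G = P [u]_W = <-2, -3, -4>.
Then [u]_F = Q [u]_G = <0, 4, -7>.

<0, 4, -7>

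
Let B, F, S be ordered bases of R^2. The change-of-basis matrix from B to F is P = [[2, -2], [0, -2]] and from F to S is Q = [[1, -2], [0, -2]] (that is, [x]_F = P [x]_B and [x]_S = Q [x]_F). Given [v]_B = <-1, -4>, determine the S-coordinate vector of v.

First [v]_F = P [v]_B = <6, 8>.
Then [v]_S = Q [v]_F = <-10, -16>.

<-10, -16>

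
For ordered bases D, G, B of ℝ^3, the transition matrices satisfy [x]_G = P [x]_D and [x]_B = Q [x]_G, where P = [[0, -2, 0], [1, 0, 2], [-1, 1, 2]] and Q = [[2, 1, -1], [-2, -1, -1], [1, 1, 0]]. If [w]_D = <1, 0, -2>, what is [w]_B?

<2, 8, -3>

First [w]_G = P [w]_D = <0, -3, -5>.
Then [w]_B = Q [w]_G = <2, 8, -3>.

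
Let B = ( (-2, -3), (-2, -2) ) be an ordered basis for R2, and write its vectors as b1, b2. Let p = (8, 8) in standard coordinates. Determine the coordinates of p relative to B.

(0, -4)

Write p = c_1 b1 + c_2 b2 and solve for the c_i.
System: -2c_1 - 2c_2 = 8, -3c_1 - 2c_2 = 8; solving gives c_1 = 0, c_2 = -4.
Check: 0·b1 - 4b2 = (8, 8).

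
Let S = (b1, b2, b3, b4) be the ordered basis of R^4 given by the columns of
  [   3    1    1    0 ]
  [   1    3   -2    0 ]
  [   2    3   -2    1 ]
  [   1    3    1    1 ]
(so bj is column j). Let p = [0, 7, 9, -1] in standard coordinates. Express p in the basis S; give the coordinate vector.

[1, 0, -3, 1]

Write p = c_1 b1 + ... + c_4 b4 and solve for the c_i.
Gaussian elimination on [M | p] yields c = (1, 0, -3, 1).
Check: b1 + 0·b2 - 3b3 + b4 = [0, 7, 9, -1].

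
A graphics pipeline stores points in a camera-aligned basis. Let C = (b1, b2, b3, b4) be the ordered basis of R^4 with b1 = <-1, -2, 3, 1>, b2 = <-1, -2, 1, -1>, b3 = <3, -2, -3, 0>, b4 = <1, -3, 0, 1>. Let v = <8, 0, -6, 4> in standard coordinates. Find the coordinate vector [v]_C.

<1, -3, 2, 0>

[v]_C is the unique c with M c = v, where M has columns b1, ..., b4.
Gaussian elimination on [M | v] yields c = (1, -3, 2, 0).
Check: b1 - 3b2 + 2b3 + 0·b4 = <8, 0, -6, 4>.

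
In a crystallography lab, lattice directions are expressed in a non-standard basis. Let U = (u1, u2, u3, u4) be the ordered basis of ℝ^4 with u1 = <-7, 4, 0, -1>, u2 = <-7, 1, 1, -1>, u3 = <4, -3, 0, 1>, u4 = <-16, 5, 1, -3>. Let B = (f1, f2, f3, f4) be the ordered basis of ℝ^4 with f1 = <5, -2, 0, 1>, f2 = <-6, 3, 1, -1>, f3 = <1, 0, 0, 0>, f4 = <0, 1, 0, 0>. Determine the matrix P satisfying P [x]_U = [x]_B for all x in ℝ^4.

Column j of P is [uj]_B, since P maps U-coordinates to B-coordinates.
Expressing u1 in B: u1 = -f1 + 0·f2 - 2f3 + 2f4, so column 1 of P is <-1, 0, -2, 2>.
Doing the same for each uj gives P = [[-1, 0, 1, -2], [0, 1, 0, 1], [-2, -1, -1, 0], [2, -2, -1, -2]].

[[-1, 0, 1, -2], [0, 1, 0, 1], [-2, -1, -1, 0], [2, -2, -1, -2]]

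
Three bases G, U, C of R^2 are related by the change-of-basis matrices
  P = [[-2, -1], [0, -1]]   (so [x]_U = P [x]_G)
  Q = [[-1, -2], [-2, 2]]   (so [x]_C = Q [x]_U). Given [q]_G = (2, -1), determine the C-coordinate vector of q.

Composing the changes, [q]_C = Q P [q]_G.
Q P = [[2, 3], [4, 0]]; applying this to (2, -1) gives (1, 8).

(1, 8)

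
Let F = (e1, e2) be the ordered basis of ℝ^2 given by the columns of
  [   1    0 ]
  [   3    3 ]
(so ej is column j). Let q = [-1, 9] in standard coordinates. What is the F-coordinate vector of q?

[-1, 4]

[q]_F is the unique c with M c = q, where M has columns e1, e2.
System: c_1 + 0c_2 = -1, 3c_1 + 3c_2 = 9; solving gives c_1 = -1, c_2 = 4.
Check: -e1 + 4e2 = [-1, 9].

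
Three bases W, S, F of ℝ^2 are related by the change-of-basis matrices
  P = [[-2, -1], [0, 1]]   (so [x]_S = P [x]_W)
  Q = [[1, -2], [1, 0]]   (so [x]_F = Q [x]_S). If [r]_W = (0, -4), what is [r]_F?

First [r]_S = P [r]_W = (4, -4).
Then [r]_F = Q [r]_S = (12, 4).

(12, 4)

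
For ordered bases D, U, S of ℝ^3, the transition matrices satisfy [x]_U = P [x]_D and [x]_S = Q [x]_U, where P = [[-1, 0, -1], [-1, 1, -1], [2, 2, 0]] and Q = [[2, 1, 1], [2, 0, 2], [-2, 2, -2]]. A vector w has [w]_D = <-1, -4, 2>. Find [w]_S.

<-17, -22, 12>

First [w]_U = P [w]_D = <-1, -5, -10>.
Then [w]_S = Q [w]_U = <-17, -22, 12>.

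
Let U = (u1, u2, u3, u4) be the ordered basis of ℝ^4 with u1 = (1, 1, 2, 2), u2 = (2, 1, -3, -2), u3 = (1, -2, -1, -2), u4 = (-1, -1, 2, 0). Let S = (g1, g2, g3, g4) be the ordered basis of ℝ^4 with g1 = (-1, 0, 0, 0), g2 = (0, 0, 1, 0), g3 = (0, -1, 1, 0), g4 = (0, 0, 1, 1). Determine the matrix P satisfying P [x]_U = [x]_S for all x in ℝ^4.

[[-1, -2, -1, 1], [1, 0, -1, 1], [-1, -1, 2, 1], [2, -2, -2, 0]]

Column j of P is [uj]_S, since P maps U-coordinates to S-coordinates.
Expressing u1 in S: u1 = -g1 + g2 - g3 + 2g4, so column 1 of P is (-1, 1, -1, 2).
Doing the same for each uj gives P = [[-1, -2, -1, 1], [1, 0, -1, 1], [-1, -1, 2, 1], [2, -2, -2, 0]].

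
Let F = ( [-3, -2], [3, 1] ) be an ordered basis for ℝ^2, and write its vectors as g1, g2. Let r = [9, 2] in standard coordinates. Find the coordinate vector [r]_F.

Write r = c_1 g1 + c_2 g2 and solve for the c_i.
System: -3c_1 + 3c_2 = 9, -2c_1 + c_2 = 2; solving gives c_1 = 1, c_2 = 4.
Check: g1 + 4g2 = [9, 2].

[1, 4]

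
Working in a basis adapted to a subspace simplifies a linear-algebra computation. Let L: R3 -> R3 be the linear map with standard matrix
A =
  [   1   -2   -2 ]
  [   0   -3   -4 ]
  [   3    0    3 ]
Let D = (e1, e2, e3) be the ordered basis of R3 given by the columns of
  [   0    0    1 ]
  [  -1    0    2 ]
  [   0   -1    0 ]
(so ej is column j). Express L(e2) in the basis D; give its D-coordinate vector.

[0, 3, 2]

Column 2 of [L]_D is the D-coordinate vector of L(e2).
In standard coordinates L(e2) = A e2 = [2, 4, -3].
Converting to D: [2, 4, -3] = 0·e1 + 3e2 + 2e3, so the coordinate vector is [0, 3, 2].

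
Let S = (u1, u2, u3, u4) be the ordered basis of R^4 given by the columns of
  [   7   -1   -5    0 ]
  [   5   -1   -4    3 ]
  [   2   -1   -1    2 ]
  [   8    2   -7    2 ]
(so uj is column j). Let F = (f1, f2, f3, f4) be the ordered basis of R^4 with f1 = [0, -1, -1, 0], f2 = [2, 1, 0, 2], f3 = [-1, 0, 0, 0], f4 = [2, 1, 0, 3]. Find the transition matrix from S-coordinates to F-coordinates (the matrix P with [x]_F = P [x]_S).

[[-2, 1, 1, -2], [1, -2, -2, 1], [-1, 1, -1, 2], [2, 2, -1, 0]]

Take x = uj: its S-coordinates are the j-th standard unit vector, so P e_j — column j of P — equals [uj]_F.
u1 = -2f1 + f2 - f3 + 2f4, giving column 1 = [-2, 1, -1, 2]; repeating for each j gives P = [[-2, 1, 1, -2], [1, -2, -2, 1], [-1, 1, -1, 2], [2, 2, -1, 0]].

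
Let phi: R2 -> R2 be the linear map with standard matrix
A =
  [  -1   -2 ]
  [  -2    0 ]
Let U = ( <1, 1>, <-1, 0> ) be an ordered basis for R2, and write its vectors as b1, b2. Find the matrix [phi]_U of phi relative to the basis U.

[[-2, 2], [1, 1]]

With P the matrix whose columns are b1, b2, [phi]_U = P^(-1) A P.
Column by column: phi(b1) = A b1 = <-3, -2>; its U-coordinates <-2, 1> give column 1.
Continuing for each basis vector yields [phi]_U = [[-2, 2], [1, 1]].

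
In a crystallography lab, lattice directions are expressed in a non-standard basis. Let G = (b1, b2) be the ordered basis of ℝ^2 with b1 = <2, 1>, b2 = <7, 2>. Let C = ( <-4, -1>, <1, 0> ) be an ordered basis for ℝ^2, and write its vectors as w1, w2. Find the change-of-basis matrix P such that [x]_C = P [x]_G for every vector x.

Take x = bj: its G-coordinates are the j-th standard unit vector, so P e_j — column j of P — equals [bj]_C.
b1 = -w1 - 2w2, giving column 1 = <-1, -2>; repeating for each j gives P = [[-1, -2], [-2, -1]].

[[-1, -2], [-2, -1]]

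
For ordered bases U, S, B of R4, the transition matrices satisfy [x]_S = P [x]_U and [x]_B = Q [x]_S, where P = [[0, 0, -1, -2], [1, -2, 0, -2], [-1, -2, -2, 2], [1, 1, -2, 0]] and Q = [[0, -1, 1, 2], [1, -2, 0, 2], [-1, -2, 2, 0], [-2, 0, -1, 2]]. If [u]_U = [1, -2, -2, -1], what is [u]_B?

[4, -4, -8, -7]

Apply P to get S-coordinates [4, 7, 5, 3], then Q to get B-coordinates.
The result is [u]_B = [4, -4, -8, -7].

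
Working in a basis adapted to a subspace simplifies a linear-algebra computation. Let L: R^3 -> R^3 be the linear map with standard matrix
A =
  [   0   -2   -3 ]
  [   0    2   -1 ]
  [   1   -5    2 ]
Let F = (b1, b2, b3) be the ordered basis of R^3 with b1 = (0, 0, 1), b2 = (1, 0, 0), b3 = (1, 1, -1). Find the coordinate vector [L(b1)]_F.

(1, -2, -1)

Compute L(b1) = A b1 = (-3, -1, 2) in standard coordinates.
Then write this in F-coordinates: solve for y in y_1 b1 + ... + y_3 b3 = (-3, -1, 2).
This gives y = (1, -2, -1), which is column 1 of [L]_F.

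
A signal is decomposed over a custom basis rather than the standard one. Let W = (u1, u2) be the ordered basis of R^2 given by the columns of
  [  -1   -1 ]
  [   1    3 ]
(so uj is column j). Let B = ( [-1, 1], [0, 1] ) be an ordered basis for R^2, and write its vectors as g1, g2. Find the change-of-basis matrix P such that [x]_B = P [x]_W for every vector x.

[[1, 1], [0, 2]]

Take x = uj: its W-coordinates are the j-th standard unit vector, so P e_j — column j of P — equals [uj]_B.
u1 = g1 + 0·g2, giving column 1 = [1, 0]; repeating for each j gives P = [[1, 1], [0, 2]].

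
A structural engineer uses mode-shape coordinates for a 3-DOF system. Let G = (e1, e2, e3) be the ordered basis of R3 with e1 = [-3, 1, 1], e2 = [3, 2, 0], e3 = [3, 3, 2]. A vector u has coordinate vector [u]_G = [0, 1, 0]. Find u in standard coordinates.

[3, 2, 0]

By definition u = 0·e1 + e2 + 0·e3.
Summing componentwise gives [3, 2, 0].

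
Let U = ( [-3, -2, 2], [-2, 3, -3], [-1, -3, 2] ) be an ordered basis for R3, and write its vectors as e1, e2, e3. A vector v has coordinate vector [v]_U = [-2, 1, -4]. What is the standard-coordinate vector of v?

[8, 19, -15]

v = M [v]_U, where M has columns e1, ..., e3.
Carrying out the matrix-vector product, v = [8, 19, -15].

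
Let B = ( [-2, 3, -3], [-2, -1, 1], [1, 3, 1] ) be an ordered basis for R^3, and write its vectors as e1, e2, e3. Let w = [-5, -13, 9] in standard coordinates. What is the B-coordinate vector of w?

[-2, 4, -1]

[w]_B is the unique c with M c = w, where M has columns e1, ..., e3.
Gaussian elimination on [M | w] yields c = (-2, 4, -1).
Check: -2e1 + 4e2 - e3 = [-5, -13, 9].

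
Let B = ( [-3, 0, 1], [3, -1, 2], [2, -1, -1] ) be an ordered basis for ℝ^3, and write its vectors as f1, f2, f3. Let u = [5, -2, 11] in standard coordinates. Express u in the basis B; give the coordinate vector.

Write u = c_1 f1 + ... + c_3 f3 and solve for the c_i.
Row-reducing the augmented matrix [M | u] gives c = (1, 4, -2).
Check: f1 + 4f2 - 2f3 = [5, -2, 11].

[1, 4, -2]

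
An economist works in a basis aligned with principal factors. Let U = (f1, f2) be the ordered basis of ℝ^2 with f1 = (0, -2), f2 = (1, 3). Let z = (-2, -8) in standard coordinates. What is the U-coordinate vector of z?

[z]_U is the unique c with M c = z, where M has columns f1, f2.
System: 0c_1 + c_2 = -2, -2c_1 + 3c_2 = -8; solving gives c_1 = 1, c_2 = -2.
Check: f1 - 2f2 = (-2, -8).

(1, -2)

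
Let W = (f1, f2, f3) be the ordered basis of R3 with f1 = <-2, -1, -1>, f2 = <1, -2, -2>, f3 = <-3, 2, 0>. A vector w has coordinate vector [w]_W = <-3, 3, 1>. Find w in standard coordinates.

<6, -1, -3>

The coordinates say w = -3f1 + 3f2 + f3; adding the scaled basis vectors gives <6, -1, -3>.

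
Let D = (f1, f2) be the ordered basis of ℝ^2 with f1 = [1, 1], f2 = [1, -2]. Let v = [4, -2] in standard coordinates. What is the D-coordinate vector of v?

[2, 2]

We seek scalars with c_1 f1 + c_2 f2 = v; equivalently solve M c = v where the columns of M are f1, f2.
System: c_1 + c_2 = 4, c_1 - 2c_2 = -2; solving gives c_1 = 2, c_2 = 2.
Check: 2f1 + 2f2 = [4, -2].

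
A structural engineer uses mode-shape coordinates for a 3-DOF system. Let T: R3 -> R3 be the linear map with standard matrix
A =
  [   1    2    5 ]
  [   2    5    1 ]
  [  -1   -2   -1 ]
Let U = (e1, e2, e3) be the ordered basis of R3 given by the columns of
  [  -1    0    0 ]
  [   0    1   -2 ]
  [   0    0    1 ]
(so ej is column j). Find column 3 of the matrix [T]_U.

[-1, -3, 3]

Column 3 of [T]_U is the U-coordinate vector of T(e3).
In standard coordinates T(e3) = A e3 = [1, -9, 3].
Converting to U: [1, -9, 3] = -e1 - 3e2 + 3e3, so the coordinate vector is [-1, -3, 3].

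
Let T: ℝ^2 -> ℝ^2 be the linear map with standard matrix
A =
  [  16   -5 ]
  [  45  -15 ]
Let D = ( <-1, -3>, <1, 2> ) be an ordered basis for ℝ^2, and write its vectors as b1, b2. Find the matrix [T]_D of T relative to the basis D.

Let P have columns b1, b2. Then [T]_D = P^(-1) A P.
Here det P = 1, so P^(-1) is integer; computing A P first and then P^(-1)(A P) gives [[-2, -3], [-3, 3]].

[[-2, -3], [-3, 3]]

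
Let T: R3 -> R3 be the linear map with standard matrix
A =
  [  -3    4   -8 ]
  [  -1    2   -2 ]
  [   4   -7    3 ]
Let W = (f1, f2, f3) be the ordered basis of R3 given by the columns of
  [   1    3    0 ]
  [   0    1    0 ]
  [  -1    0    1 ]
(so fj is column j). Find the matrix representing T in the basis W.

[[2, -2, -2], [1, -1, -2], [3, 3, 1]]

With P the matrix whose columns are f1, ..., f3, [T]_W = P^(-1) A P.
Column by column: T(f1) = A f1 = <5, 1, 1>; its W-coordinates <2, 1, 3> give column 1.
Continuing for each basis vector yields [T]_W = [[2, -2, -2], [1, -1, -2], [3, 3, 1]].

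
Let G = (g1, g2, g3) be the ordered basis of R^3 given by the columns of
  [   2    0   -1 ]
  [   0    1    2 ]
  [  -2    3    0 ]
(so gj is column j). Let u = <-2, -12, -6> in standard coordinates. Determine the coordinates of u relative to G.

<-3, -4, -4>

We seek scalars with c_1 g1 + ... + c_3 g3 = u; equivalently solve M c = u where the columns of M are g1, ..., g3.
Gaussian elimination on [M | u] yields c = (-3, -4, -4).
Check: -3g1 - 4g2 - 4g3 = <-2, -12, -6>.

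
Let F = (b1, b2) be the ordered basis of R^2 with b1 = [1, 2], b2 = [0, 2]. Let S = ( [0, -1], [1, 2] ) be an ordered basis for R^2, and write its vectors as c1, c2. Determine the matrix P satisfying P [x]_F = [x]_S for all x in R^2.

[[0, -2], [1, 0]]

Let M have columns bj and N have columns cj. Then for every x, N [x]_S = x = M [x]_F, so P = N^(-1) M.
Since det N = 1, N^(-1) has integer entries; multiplying gives P = [[0, -2], [1, 0]].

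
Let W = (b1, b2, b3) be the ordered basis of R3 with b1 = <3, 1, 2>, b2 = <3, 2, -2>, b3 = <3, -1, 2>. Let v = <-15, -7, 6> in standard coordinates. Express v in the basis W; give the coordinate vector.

Write v = c_1 b1 + ... + c_3 b3 and solve for the c_i.
Solving this 3x3 system gives c = (0, -4, -1).
Check: 0·b1 - 4b2 - b3 = <-15, -7, 6>.

<0, -4, -1>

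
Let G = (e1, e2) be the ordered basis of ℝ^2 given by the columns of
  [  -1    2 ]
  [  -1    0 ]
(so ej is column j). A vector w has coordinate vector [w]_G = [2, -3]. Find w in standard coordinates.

The coordinates say w = 2e1 - 3e2; adding the scaled basis vectors gives [-8, -2].

[-8, -2]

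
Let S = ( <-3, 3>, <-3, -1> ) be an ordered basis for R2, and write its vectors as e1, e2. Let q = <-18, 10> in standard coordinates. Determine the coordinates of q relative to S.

We seek scalars with c_1 e1 + c_2 e2 = q; equivalently solve M c = q where the columns of M are e1, e2.
System: -3c_1 - 3c_2 = -18, 3c_1 - c_2 = 10; solving gives c_1 = 4, c_2 = 2.
Check: 4e1 + 2e2 = <-18, 10>.

<4, 2>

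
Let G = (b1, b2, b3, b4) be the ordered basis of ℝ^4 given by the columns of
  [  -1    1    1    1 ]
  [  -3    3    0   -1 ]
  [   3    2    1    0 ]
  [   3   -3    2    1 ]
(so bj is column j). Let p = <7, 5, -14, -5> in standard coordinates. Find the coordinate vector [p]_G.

[p]_G is the unique c with M c = p, where M has columns b1, ..., b4.
Gaussian elimination on [M | p] yields c = (-4, -1, 0, 4).
Check: -4b1 - b2 + 0·b3 + 4b4 = <7, 5, -14, -5>.

<-4, -1, 0, 4>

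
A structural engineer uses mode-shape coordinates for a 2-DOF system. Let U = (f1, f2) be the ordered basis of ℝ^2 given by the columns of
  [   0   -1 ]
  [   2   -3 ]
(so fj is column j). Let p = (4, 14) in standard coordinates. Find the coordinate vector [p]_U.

(1, -4)

[p]_U is the unique c with M c = p, where M has columns f1, f2.
System: 0c_1 - c_2 = 4, 2c_1 - 3c_2 = 14; solving gives c_1 = 1, c_2 = -4.
Check: f1 - 4f2 = (4, 14).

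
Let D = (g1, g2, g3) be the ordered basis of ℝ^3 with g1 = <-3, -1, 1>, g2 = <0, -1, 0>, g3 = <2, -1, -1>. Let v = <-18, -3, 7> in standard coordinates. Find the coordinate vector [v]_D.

<4, 2, -3>

Write v = c_1 g1 + ... + c_3 g3 and solve for the c_i.
Gaussian elimination on [M | v] yields c = (4, 2, -3).
Check: 4g1 + 2g2 - 3g3 = <-18, -3, 7>.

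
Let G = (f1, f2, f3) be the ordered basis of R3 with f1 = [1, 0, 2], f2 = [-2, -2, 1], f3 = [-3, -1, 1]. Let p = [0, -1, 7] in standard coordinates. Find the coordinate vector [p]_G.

[3, 0, 1]

Write p = c_1 f1 + ... + c_3 f3 and solve for the c_i.
Gaussian elimination on [M | p] yields c = (3, 0, 1).
Check: 3f1 + 0·f2 + f3 = [0, -1, 7].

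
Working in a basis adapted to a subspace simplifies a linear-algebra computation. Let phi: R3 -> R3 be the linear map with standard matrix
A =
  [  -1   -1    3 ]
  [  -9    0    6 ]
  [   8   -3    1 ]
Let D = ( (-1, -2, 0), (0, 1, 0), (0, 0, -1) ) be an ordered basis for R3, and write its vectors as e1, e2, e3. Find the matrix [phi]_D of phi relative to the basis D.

With P the matrix whose columns are e1, ..., e3, [phi]_D = P^(-1) A P.
Column by column: phi(e1) = A e1 = (3, 9, -2); its D-coordinates (-3, 3, 2) give column 1.
Continuing for each basis vector yields [phi]_D = [[-3, 1, 3], [3, 2, 0], [2, 3, 1]].

[[-3, 1, 3], [3, 2, 0], [2, 3, 1]]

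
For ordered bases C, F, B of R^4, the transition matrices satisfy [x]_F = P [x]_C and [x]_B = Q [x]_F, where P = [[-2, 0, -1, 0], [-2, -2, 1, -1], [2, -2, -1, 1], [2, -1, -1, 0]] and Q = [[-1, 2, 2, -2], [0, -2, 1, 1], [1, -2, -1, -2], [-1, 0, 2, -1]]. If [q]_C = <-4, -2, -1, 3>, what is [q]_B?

<17, -21, 3, -4>

Composing the changes, [q]_B = Q P [q]_C.
Q P = [[-2, -6, 3, 0], [8, 1, -4, 3], [-4, 8, 0, 1], [4, -3, 0, 2]]; applying this to <-4, -2, -1, 3> gives <17, -21, 3, -4>.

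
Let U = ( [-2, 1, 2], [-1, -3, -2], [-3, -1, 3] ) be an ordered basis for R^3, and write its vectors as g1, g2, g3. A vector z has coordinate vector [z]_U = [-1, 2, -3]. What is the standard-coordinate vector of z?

[9, -4, -15]

The coordinates say z = -g1 + 2g2 - 3g3; adding the scaled basis vectors gives [9, -4, -15].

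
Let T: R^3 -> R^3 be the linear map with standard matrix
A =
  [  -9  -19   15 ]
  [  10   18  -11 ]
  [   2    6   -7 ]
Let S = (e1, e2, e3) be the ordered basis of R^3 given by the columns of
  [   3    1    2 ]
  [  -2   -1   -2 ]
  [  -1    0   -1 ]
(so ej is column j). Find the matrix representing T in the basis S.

The j-th column of [T]_S is [T(ej)]_S.
T(e1) = A e1 = [-4, 5, 1] = e1 - 3e2 - 2e3, so column 1 is [1, -3, -2].
Repeating for e2, e3 and assembling the columns gives [[1, 2, 0], [-3, 0, 3], [-2, 2, 1]].

[[1, 2, 0], [-3, 0, 3], [-2, 2, 1]]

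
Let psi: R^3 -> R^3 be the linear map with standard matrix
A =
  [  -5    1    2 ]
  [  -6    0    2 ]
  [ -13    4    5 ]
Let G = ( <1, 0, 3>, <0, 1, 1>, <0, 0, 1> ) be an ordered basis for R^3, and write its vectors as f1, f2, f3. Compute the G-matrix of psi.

With P the matrix whose columns are f1, ..., f3, [psi]_G = P^(-1) A P.
Column by column: psi(f1) = A f1 = <1, 0, 2>; its G-coordinates <1, 0, -1> give column 1.
Continuing for each basis vector yields [psi]_G = [[1, 3, 2], [0, 2, 2], [-1, -2, -3]].

[[1, 3, 2], [0, 2, 2], [-1, -2, -3]]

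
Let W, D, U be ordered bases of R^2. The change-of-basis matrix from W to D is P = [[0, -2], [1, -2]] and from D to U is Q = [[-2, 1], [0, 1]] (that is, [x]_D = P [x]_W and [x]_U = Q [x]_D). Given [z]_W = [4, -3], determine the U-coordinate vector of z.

[-2, 10]

First [z]_D = P [z]_W = [6, 10].
Then [z]_U = Q [z]_D = [-2, 10].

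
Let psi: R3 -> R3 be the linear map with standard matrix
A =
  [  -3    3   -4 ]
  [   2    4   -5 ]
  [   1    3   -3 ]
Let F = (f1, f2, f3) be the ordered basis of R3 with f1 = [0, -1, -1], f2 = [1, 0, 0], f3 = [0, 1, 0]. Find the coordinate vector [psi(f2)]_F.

[-1, -3, 1]

Compute psi(f2) = A f2 = [-3, 2, 1] in standard coordinates.
Then write this in F-coordinates: solve for y in y_1 f1 + ... + y_3 f3 = [-3, 2, 1].
This gives y = [-1, -3, 1], which is column 2 of [psi]_F.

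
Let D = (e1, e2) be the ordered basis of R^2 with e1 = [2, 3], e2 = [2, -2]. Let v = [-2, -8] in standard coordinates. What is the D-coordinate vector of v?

We seek scalars with c_1 e1 + c_2 e2 = v; equivalently solve M c = v where the columns of M are e1, e2.
System: 2c_1 + 2c_2 = -2, 3c_1 - 2c_2 = -8; solving gives c_1 = -2, c_2 = 1.
Check: -2e1 + e2 = [-2, -8].

[-2, 1]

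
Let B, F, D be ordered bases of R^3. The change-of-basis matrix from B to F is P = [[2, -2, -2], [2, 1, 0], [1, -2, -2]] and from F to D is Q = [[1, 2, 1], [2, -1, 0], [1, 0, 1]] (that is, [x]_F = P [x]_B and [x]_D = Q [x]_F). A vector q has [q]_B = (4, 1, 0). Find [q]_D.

(26, 3, 8)

First [q]_F = P [q]_B = (6, 9, 2).
Then [q]_D = Q [q]_F = (26, 3, 8).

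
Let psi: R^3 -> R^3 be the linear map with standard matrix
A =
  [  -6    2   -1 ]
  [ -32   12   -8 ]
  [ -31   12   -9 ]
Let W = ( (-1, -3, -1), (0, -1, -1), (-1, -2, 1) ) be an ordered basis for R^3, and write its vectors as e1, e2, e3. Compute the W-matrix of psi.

With P the matrix whose columns are e1, ..., e3, [psi]_W = P^(-1) A P.
Column by column: psi(e1) = A e1 = (1, 4, 4); its W-coordinates (-3, 1, 2) give column 1.
Continuing for each basis vector yields [psi]_W = [[-3, 2, -1], [1, 0, 3], [2, -1, 0]].

[[-3, 2, -1], [1, 0, 3], [2, -1, 0]]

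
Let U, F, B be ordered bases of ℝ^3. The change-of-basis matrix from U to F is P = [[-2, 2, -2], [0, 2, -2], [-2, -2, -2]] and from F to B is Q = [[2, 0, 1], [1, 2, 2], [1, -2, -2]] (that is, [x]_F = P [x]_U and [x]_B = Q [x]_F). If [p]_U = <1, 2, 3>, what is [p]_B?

First [p]_F = P [p]_U = <-4, -2, -12>.
Then [p]_B = Q [p]_F = <-20, -32, 24>.

<-20, -32, 24>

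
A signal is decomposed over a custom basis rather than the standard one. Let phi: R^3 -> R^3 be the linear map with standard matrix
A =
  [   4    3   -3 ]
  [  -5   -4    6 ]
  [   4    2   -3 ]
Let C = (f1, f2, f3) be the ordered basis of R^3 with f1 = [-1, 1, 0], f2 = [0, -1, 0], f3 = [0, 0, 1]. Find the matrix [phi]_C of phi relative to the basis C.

With P the matrix whose columns are f1, ..., f3, [phi]_C = P^(-1) A P.
Column by column: phi(f1) = A f1 = [-1, 1, -2]; its C-coordinates [1, 0, -2] give column 1.
Continuing for each basis vector yields [phi]_C = [[1, 3, 3], [0, -1, -3], [-2, -2, -3]].

[[1, 3, 3], [0, -1, -3], [-2, -2, -3]]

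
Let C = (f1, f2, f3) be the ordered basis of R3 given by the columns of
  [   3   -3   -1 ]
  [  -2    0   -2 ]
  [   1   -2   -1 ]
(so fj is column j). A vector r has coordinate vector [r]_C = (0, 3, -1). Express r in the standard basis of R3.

(-8, 2, -5)

By definition r = 0·f1 + 3f2 - f3.
Summing componentwise gives (-8, 2, -5).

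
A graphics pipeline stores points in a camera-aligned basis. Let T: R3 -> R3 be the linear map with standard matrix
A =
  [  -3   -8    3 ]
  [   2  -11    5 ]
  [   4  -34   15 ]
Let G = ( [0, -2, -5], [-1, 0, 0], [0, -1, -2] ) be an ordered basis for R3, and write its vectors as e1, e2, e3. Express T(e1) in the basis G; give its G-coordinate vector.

Compute T(e1) = A e1 = [1, -3, -7] in standard coordinates.
Then write this in G-coordinates: solve for y in y_1 e1 + ... + y_3 e3 = [1, -3, -7].
This gives y = [1, -1, 1], which is column 1 of [T]_G.

[1, -1, 1]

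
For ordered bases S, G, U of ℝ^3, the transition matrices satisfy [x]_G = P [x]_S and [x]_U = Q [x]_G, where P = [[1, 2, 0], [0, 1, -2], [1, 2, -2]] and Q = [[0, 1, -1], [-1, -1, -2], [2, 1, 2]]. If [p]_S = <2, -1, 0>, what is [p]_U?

<-1, 1, -1>

Composing the changes, [p]_U = Q P [p]_S.
Q P = [[-1, -1, 0], [-3, -7, 6], [4, 9, -6]]; applying this to <2, -1, 0> gives <-1, 1, -1>.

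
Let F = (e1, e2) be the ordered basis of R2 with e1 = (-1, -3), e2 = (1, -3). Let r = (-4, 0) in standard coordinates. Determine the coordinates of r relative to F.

(2, -2)

Write r = c_1 e1 + c_2 e2 and solve for the c_i.
System: -c_1 + c_2 = -4, -3c_1 - 3c_2 = 0; solving gives c_1 = 2, c_2 = -2.
Check: 2e1 - 2e2 = (-4, 0).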